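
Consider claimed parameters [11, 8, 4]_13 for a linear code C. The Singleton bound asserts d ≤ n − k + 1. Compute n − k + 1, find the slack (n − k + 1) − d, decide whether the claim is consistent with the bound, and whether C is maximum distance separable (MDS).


Singleton RHS = n − k + 1 = 4, slack = 0, bound satisfied, MDS.

Singleton bound: d ≤ n − k + 1.
Here n = 11, k = 8, so n − k + 1 = 4.
Given d = 4, check d ≤ 4: YES.
Slack = (n − k + 1) − d = 0.
The code is MDS (slack = 0).
Description: the claimed parameters are [11, 8, 4]_13; such a code would be MDS (meets Singleton bound).


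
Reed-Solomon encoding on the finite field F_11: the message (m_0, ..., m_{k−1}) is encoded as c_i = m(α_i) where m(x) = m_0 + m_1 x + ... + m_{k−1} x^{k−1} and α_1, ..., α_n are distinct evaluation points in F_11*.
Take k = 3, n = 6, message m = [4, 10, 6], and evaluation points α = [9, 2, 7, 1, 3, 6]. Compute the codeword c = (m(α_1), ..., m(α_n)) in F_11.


c = [8, 4, 5, 9, 0, 5]

Message polynomial: m(x) = 4 + 10·x + 6·x^2 (mod 11).
For each evaluation point α_i, compute m(α_i) mod 11:
  α_1 = 9: Horner steps 6 → 9 → 8, so m(9) = 8.
  α_2 = 2: Horner steps 6 → 0 → 4, so m(2) = 4.
  α_3 = 7: Horner steps 6 → 8 → 5, so m(7) = 5.
  α_4 = 1: Horner steps 6 → 5 → 9, so m(1) = 9.
  α_5 = 3: Horner steps 6 → 6 → 0, so m(3) = 0.
  α_6 = 6: Horner steps 6 → 2 → 5, so m(6) = 5.
Codeword c = [8, 4, 5, 9, 0, 5] ∈ F_11^6.


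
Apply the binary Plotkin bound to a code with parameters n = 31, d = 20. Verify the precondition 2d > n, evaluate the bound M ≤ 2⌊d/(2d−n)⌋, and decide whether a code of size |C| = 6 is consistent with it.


Plotkin bound M ≤ 4; given |C| = 6 > bound (violated).

Check applicability: 2d = 40, n = 31.
2d − n = 9 > 0, so Plotkin applies.
Compute d/(2d−n) = 20/9 ≈ 2.2222.
⌊d/(2d−n)⌋ = 2.
Plotkin bound: M ≤ 2·2 = 4.
Given |C| = 6, check: VIOLATED.
This |C| is above the Plotkin bound, so no binary code with n = 31, d = 20 and 6 codewords exists.


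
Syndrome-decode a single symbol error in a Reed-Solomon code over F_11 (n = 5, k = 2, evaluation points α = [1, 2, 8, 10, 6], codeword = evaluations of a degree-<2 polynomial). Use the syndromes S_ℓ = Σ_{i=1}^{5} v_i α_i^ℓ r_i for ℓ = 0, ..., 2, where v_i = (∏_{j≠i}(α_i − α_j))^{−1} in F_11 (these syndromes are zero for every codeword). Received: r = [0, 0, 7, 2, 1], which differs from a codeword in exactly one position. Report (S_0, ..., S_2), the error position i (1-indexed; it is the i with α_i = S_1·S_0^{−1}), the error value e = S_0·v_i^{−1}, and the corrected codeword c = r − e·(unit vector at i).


S = (2, 2, 2), error at position 1, error magnitude e = 3, c = [8, 0, 7, 2, 1].

Step 1: column multipliers v_i = (∏_{j≠i}(α_i − α_j))^{−1} mod 11.
  i = 1 (α = 1): (1−2)(1−8)(1−10)(1−6) = (−1)·(−7)·(−9)·(−5) = 315 ≡ 7, so v_1 = 7^{−1} = 8 (mod 11).
  i = 2 (α = 2): (2−1)(2−8)(2−10)(2−6) = 1·(−6)·(−8)·(−4) = −192 ≡ 6, so v_2 = 6^{−1} = 2 (mod 11).
  i = 3 (α = 8): (8−1)(8−2)(8−10)(8−6) = 7·6·(−2)·2 = −168 ≡ 8, so v_3 = 8^{−1} = 7 (mod 11).
  i = 4 (α = 10): (10−1)(10−2)(10−8)(10−6) = 9·8·2·4 = 576 ≡ 4, so v_4 = 4^{−1} = 3 (mod 11).
  i = 5 (α = 6): (6−1)(6−2)(6−8)(6−10) = 5·4·(−2)·(−4) = 160 ≡ 6, so v_5 = 6^{−1} = 2 (mod 11).
  v = [8, 2, 7, 3, 2].
Step 2: syndromes of r = [0, 0, 7, 2, 1] (all sums mod 11).
  S_0 = Σ v_i r_i = 8·0 + 2·0 + 7·7 + 3·2 + 2·1 = 57 ≡ 2.
  S_1 = Σ v_i α_i r_i = 8·1·0 + 2·2·0 + 7·8·7 + 3·10·2 + 2·6·1 = 464 ≡ 2.
  α_i^2 mod 11 = [1, 4, 9, 1, 3].
  S_2 = Σ v_i α_i^2 r_i = 8·1·0 + 2·4·0 + 7·9·7 + 3·1·2 + 2·3·1 = 453 ≡ 2.
  S = (2, 2, 2) ≠ 0, so r is not a codeword (an error is present).
Step 3: locate the error. For a single error e at position i, S_ℓ = v_i·e·α_i^ℓ, so α_err = S_1/S_0.
  S_0^{−1} = 2^{−1} = 6 (mod 11), so α_err = 2·6 = 12 ≡ 1 = α_1. Error position i = 1.
  Consistency check: S_2/S_1 = 2·6 = 12 ≡ 1 = α_err ✓ (single-error assumption holds).
Step 4: error magnitude e = S_0/v_1 = S_0·∏_{j≠1}(α_1 − α_j) = 2·7 = 14 ≡ 3 (mod 11).
Step 5: correct position 1: c_1 = r_1 − e = 0 − 3 ≡ 8 (mod 11). Hence c = [8, 0, 7, 2, 1].
  Check: interpolating c through the α_i gives m(x) = 5 + 3·x (degree < 2) with m(α_i) = c_i for every i, so c is indeed a codeword.


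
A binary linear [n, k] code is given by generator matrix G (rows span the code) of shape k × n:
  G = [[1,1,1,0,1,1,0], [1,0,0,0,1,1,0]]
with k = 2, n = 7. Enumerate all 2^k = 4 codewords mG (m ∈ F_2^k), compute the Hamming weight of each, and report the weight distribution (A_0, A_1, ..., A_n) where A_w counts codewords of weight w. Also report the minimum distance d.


Weight distribution: A_0 = 1, A_2 = 1, A_3 = 1, A_5 = 1. Minimum distance d = 2.

Enumerate all 2^2 = 4 messages m ∈ F_2^2.
For each, compute codeword c = mG in F_2^7, then tally its weight.
  m = 00 → c = 0000000, weight = 0.
  m = 10 → c = 1110110, weight = 5.
  m = 01 → c = 1000110, weight = 3.
  m = 11 → c = 0110000, weight = 2.
Tally weights:
  weight 0: 1 codewords.
  weight 2: 1 codewords.
  weight 3: 1 codewords.
  weight 5: 1 codewords.
Minimum distance d = smallest w > 0 with A_w > 0 = 2.
Sanity: Σ A_w = 4 = 2^2 = 4 ✓.


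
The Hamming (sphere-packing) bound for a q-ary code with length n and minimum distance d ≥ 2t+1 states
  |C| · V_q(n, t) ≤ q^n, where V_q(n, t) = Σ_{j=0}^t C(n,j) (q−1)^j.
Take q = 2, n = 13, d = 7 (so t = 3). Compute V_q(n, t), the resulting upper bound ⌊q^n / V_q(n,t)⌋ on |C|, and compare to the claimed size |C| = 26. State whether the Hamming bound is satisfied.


V_q(n, t) = 378, q^n = 8192, Hamming bound = 21, |C| = 26 > bound (violated).

Step 1: Compute V_q(n, t) = Σ_{j=0}^3 C(n, j) (q−1)^j.
  j = 0: C(13,0)·(1)^0 = 1·1 = 1.
  j = 1: C(13,1)·(1)^1 = 13·1 = 13.
  j = 2: C(13,2)·(1)^2 = 78·1 = 78.
  j = 3: C(13,3)·(1)^3 = 286·1 = 286.
  V_q(n, t) = 1 + 13 + 78 + 286 = 378.
Step 2: q^n = 2^13 = 8192.
Step 3: Hamming bound ⌊q^n / V_q(n,t)⌋ = ⌊8192/378⌋ = 21.
Step 4: Compare |C| = 26 to 21: violated.
The claimed |C| lies above the Hamming bound, so no 2-ary code of length 13 with d ≥ 7 can have 26 codewords.


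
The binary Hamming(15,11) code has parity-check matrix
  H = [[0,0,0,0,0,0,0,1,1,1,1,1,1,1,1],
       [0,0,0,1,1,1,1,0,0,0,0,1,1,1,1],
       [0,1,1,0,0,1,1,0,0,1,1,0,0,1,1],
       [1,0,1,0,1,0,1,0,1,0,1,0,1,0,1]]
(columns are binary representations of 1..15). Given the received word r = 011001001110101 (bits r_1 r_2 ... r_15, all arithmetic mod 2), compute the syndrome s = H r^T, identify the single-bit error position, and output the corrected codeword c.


s = (1, 1, 0, 1)^T, error position = 13, corrected codeword c = 011001001110001

Compute s = H r^T mod 2 one row at a time:
  s_1 = 0 + 1 + 1 + 1 + 0 + 1 + 0 + 1 = 5 ≡ 1 (mod 2).
  s_2 = 0 + 0 + 1 + 0 + 0 + 1 + 0 + 1 = 3 ≡ 1 (mod 2).
  s_3 = 1 + 1 + 1 + 0 + 1 + 1 + 0 + 1 = 6 ≡ 0 (mod 2).
  s_4 = 0 + 1 + 0 + 0 + 1 + 1 + 1 + 1 = 5 ≡ 1 (mod 2).
s = (1, 1, 0, 1)^T — this equals column 13 of H (binary 1101), so error is at position 13.
Correct: flip bit 13 of r = 011001001110101 to get c = 011001001110001.


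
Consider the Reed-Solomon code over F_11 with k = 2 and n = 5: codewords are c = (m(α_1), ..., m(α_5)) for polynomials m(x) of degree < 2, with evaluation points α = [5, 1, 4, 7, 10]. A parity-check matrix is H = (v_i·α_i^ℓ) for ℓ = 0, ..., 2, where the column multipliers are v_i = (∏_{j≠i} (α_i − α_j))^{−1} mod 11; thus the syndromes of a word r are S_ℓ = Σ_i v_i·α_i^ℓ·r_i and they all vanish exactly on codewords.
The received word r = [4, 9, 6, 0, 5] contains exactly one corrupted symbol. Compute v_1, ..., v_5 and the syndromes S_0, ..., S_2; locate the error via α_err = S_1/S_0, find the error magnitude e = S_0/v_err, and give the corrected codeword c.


S = (3, 3, 3), error at position 2, error magnitude e = 8, c = [4, 1, 6, 0, 5].

Step 1: column multipliers v_i = (∏_{j≠i}(α_i − α_j))^{−1} mod 11.
  i = 1 (α = 5): (5−1)(5−4)(5−7)(5−10) = 4·1·(−2)·(−5) = 40 ≡ 7, so v_1 = 7^{−1} = 8 (mod 11).
  i = 2 (α = 1): (1−5)(1−4)(1−7)(1−10) = (−4)·(−3)·(−6)·(−9) = 648 ≡ 10, so v_2 = 10^{−1} = 10 (mod 11).
  i = 3 (α = 4): (4−5)(4−1)(4−7)(4−10) = (−1)·3·(−3)·(−6) = −54 ≡ 1, so v_3 = 1^{−1} = 1 (mod 11).
  i = 4 (α = 7): (7−5)(7−1)(7−4)(7−10) = 2·6·3·(−3) = −108 ≡ 2, so v_4 = 2^{−1} = 6 (mod 11).
  i = 5 (α = 10): (10−5)(10−1)(10−4)(10−7) = 5·9·6·3 = 810 ≡ 7, so v_5 = 7^{−1} = 8 (mod 11).
  v = [8, 10, 1, 6, 8].
Step 2: syndromes of r = [4, 9, 6, 0, 5] (all sums mod 11).
  S_0 = Σ v_i r_i = 8·4 + 10·9 + 1·6 + 6·0 + 8·5 = 168 ≡ 3.
  S_1 = Σ v_i α_i r_i = 8·5·4 + 10·1·9 + 1·4·6 + 6·7·0 + 8·10·5 = 674 ≡ 3.
  α_i^2 mod 11 = [3, 1, 5, 5, 1].
  S_2 = Σ v_i α_i^2 r_i = 8·3·4 + 10·1·9 + 1·5·6 + 6·5·0 + 8·1·5 = 256 ≡ 3.
  S = (3, 3, 3) ≠ 0, so r is not a codeword (an error is present).
Step 3: locate the error. For a single error e at position i, S_ℓ = v_i·e·α_i^ℓ, so α_err = S_1/S_0.
  S_0^{−1} = 3^{−1} = 4 (mod 11), so α_err = 3·4 = 12 ≡ 1 = α_2. Error position i = 2.
  Consistency check: S_2/S_1 = 3·4 = 12 ≡ 1 = α_err ✓ (single-error assumption holds).
Step 4: error magnitude e = S_0/v_2 = S_0·∏_{j≠2}(α_2 − α_j) = 3·10 = 30 ≡ 8 (mod 11).
Step 5: correct position 2: c_2 = r_2 − e = 9 − 8 ≡ 1 (mod 11). Hence c = [4, 1, 6, 0, 5].
  Check: interpolating c through the α_i gives m(x) = 3 + 9·x (degree < 2) with m(α_i) = c_i for every i, so c is indeed a codeword.


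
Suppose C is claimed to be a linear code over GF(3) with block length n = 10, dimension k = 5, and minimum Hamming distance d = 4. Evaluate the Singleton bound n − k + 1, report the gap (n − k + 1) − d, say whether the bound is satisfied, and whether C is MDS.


Singleton RHS = n − k + 1 = 6, slack = 2, bound satisfied, not MDS.

Singleton bound: d ≤ n − k + 1.
Here n = 10, k = 5, so n − k + 1 = 6.
Given d = 4, check d ≤ 6: YES.
Slack = (n − k + 1) − d = 2.
The code is NOT MDS (slack = 2 > 0).
Description: the claimed parameters are [10, 5, 4]_3; such a code would be non-MDS.


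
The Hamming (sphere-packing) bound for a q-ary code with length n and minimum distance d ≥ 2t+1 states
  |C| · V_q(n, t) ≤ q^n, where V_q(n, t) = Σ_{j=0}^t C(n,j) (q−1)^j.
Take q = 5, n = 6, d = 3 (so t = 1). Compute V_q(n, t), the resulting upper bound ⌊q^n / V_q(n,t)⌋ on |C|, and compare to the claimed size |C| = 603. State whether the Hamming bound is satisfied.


V_q(n, t) = 25, q^n = 15625, Hamming bound = 625, |C| = 603 ≤ bound (satisfied).

Step 1: Compute V_q(n, t) = Σ_{j=0}^1 C(n, j) (q−1)^j.
  j = 0: C(6,0)·(4)^0 = 1·1 = 1.
  j = 1: C(6,1)·(4)^1 = 6·4 = 24.
  V_q(n, t) = 1 + 24 = 25.
Step 2: q^n = 5^6 = 15625.
Step 3: Hamming bound ⌊q^n / V_q(n,t)⌋ = ⌊15625/25⌋ = 625.
Step 4: Compare |C| = 603 to 625: satisfied.
The claimed |C| lies below the Hamming bound.


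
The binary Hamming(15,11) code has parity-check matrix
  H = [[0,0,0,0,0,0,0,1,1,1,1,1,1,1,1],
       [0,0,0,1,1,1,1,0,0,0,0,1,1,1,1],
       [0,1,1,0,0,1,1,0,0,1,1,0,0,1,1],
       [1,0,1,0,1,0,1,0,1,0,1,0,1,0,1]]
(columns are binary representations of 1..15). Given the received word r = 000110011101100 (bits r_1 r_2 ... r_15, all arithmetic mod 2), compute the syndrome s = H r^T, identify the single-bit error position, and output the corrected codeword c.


s = (1, 0, 1, 1)^T, error position = 11, corrected codeword c = 000110011111100

Compute s = H r^T mod 2 one row at a time:
  s_1 = 1 + 1 + 1 + 0 + 1 + 1 + 0 + 0 = 5 ≡ 1 (mod 2).
  s_2 = 1 + 1 + 0 + 0 + 1 + 1 + 0 + 0 = 4 ≡ 0 (mod 2).
  s_3 = 0 + 0 + 0 + 0 + 1 + 0 + 0 + 0 = 1 ≡ 1 (mod 2).
  s_4 = 0 + 0 + 1 + 0 + 1 + 0 + 1 + 0 = 3 ≡ 1 (mod 2).
s = (1, 0, 1, 1)^T — this equals column 11 of H (binary 1011), so error is at position 11.
Correct: flip bit 11 of r = 000110011101100 to get c = 000110011111100.


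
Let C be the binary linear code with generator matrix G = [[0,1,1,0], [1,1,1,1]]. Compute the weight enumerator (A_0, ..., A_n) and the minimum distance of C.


Weight distribution: A_0 = 1, A_2 = 2, A_4 = 1. Minimum distance d = 2.

Enumerate all 2^2 = 4 messages m ∈ F_2^2.
For each, compute codeword c = mG in F_2^4, then tally its weight.
  m = 00 → c = 0000, weight = 0.
  m = 10 → c = 0110, weight = 2.
  m = 01 → c = 1111, weight = 4.
  m = 11 → c = 1001, weight = 2.
Tally weights:
  weight 0: 1 codewords.
  weight 2: 2 codewords.
  weight 4: 1 codewords.
Minimum distance d = smallest w > 0 with A_w > 0 = 2.
Sanity: Σ A_w = 4 = 2^2 = 4 ✓.


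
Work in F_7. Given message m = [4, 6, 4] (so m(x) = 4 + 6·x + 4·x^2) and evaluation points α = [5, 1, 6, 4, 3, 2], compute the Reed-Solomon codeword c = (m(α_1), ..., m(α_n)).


c = [1, 0, 2, 1, 2, 4]

Message polynomial: m(x) = 4 + 6·x + 4·x^2 (mod 7).
For each evaluation point α_i, compute m(α_i) mod 7:
  α_1 = 5: Horner steps 4 → 5 → 1, so m(5) = 1.
  α_2 = 1: Horner steps 4 → 3 → 0, so m(1) = 0.
  α_3 = 6: Horner steps 4 → 2 → 2, so m(6) = 2.
  α_4 = 4: Horner steps 4 → 1 → 1, so m(4) = 1.
  α_5 = 3: Horner steps 4 → 4 → 2, so m(3) = 2.
  α_6 = 2: Horner steps 4 → 0 → 4, so m(2) = 4.
Codeword c = [1, 0, 2, 1, 2, 4] ∈ F_7^6.


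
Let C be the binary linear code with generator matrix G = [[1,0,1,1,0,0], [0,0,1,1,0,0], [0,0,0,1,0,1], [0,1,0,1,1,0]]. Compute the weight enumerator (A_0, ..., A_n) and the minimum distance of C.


Weight distribution: A_0 = 1, A_1 = 1, A_2 = 3, A_3 = 6, A_4 = 3, A_5 = 1, A_6 = 1. Minimum distance d = 1.

Enumerate all 2^4 = 16 messages m ∈ F_2^4.
For each, compute codeword c = mG in F_2^6, then tally its weight.
  m = 0000 → c = 000000, weight = 0.
  m = 1000 → c = 101100, weight = 3.
  m = 0100 → c = 001100, weight = 2.
  m = 1100 → c = 100000, weight = 1.
  m = 0010 → c = 000101, weight = 2.
  m = 1010 → c = 101001, weight = 3.
  m = 0110 → c = 001001, weight = 2.
  m = 1110 → c = 100101, weight = 3.
  m = 0001 → c = 010110, weight = 3.
  m = 1001 → c = 111010, weight = 4.
  m = 0101 → c = 011010, weight = 3.
  m = 1101 → c = 110110, weight = 4.
  m = 0011 → c = 010011, weight = 3.
  m = 1011 → c = 111111, weight = 6.
  m = 0111 → c = 011111, weight = 5.
  m = 1111 → c = 110011, weight = 4.
Tally weights:
  weight 0: 1 codewords.
  weight 1: 1 codewords.
  weight 2: 3 codewords.
  weight 3: 6 codewords.
  weight 4: 3 codewords.
  weight 5: 1 codewords.
  weight 6: 1 codewords.
Minimum distance d = smallest w > 0 with A_w > 0 = 1.
Sanity: Σ A_w = 16 = 2^4 = 16 ✓.


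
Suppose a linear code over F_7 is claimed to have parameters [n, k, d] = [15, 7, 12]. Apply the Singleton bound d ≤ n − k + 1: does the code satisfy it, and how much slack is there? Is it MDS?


Singleton RHS = n − k + 1 = 9, slack = -3, bound violated (no such code; not MDS).

Singleton bound: d ≤ n − k + 1.
Here n = 15, k = 7, so n − k + 1 = 9.
Given d = 12, check d ≤ 9: NO.
Slack = (n − k + 1) − d = -3.
The slack is negative: d = 12 exceeds n − k + 1 = 9 by 3, so the Singleton bound is violated and no linear [15, 7, 12]_7 code can exist. In particular it is not MDS (MDS requires d = n − k + 1 exactly).
Description: the claimed parameters are [15, 7, 12]_7; such a code would be impossible (violates the Singleton bound).


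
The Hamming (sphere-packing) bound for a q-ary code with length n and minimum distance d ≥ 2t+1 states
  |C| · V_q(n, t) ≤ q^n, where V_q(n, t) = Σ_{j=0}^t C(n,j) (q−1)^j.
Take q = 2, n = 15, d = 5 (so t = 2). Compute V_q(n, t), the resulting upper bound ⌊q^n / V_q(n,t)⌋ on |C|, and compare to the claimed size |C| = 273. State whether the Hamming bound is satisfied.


V_q(n, t) = 121, q^n = 32768, Hamming bound = 270, |C| = 273 > bound (violated).

Step 1: Compute V_q(n, t) = Σ_{j=0}^2 C(n, j) (q−1)^j.
  j = 0: C(15,0)·(1)^0 = 1·1 = 1.
  j = 1: C(15,1)·(1)^1 = 15·1 = 15.
  j = 2: C(15,2)·(1)^2 = 105·1 = 105.
  V_q(n, t) = 1 + 15 + 105 = 121.
Step 2: q^n = 2^15 = 32768.
Step 3: Hamming bound ⌊q^n / V_q(n,t)⌋ = ⌊32768/121⌋ = 270.
Step 4: Compare |C| = 273 to 270: violated.
The claimed |C| lies above the Hamming bound, so no 2-ary code of length 15 with d ≥ 5 can have 273 codewords.


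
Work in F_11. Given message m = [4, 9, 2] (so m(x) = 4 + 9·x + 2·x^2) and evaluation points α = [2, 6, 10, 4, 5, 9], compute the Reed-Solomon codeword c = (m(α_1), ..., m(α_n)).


c = [8, 9, 8, 6, 0, 5]

Message polynomial: m(x) = 4 + 9·x + 2·x^2 (mod 11).
For each evaluation point α_i, compute m(α_i) mod 11:
  α_1 = 2: Horner steps 2 → 2 → 8, so m(2) = 8.
  α_2 = 6: Horner steps 2 → 10 → 9, so m(6) = 9.
  α_3 = 10: Horner steps 2 → 7 → 8, so m(10) = 8.
  α_4 = 4: Horner steps 2 → 6 → 6, so m(4) = 6.
  α_5 = 5: Horner steps 2 → 8 → 0, so m(5) = 0.
  α_6 = 9: Horner steps 2 → 5 → 5, so m(9) = 5.
Codeword c = [8, 9, 8, 6, 0, 5] ∈ F_11^6.


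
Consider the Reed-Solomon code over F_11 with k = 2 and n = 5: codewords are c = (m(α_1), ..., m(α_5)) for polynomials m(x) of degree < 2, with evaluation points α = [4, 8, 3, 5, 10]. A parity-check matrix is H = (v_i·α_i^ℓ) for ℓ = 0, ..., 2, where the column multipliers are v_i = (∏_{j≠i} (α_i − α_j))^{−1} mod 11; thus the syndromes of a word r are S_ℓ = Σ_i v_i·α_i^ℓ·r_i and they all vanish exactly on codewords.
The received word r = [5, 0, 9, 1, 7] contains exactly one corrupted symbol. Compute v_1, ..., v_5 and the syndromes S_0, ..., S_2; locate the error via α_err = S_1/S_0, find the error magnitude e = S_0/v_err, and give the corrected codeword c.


S = (2, 9, 2), error at position 5, error magnitude e = 4, c = [5, 0, 9, 1, 3].

Step 1: column multipliers v_i = (∏_{j≠i}(α_i − α_j))^{−1} mod 11.
  i = 1 (α = 4): (4−8)(4−3)(4−5)(4−10) = (−4)·1·(−1)·(−6) = −24 ≡ 9, so v_1 = 9^{−1} = 5 (mod 11).
  i = 2 (α = 8): (8−4)(8−3)(8−5)(8−10) = 4·5·3·(−2) = −120 ≡ 1, so v_2 = 1^{−1} = 1 (mod 11).
  i = 3 (α = 3): (3−4)(3−8)(3−5)(3−10) = (−1)·(−5)·(−2)·(−7) = 70 ≡ 4, so v_3 = 4^{−1} = 3 (mod 11).
  i = 4 (α = 5): (5−4)(5−8)(5−3)(5−10) = 1·(−3)·2·(−5) = 30 ≡ 8, so v_4 = 8^{−1} = 7 (mod 11).
  i = 5 (α = 10): (10−4)(10−8)(10−3)(10−5) = 6·2·7·5 = 420 ≡ 2, so v_5 = 2^{−1} = 6 (mod 11).
  v = [5, 1, 3, 7, 6].
Step 2: syndromes of r = [5, 0, 9, 1, 7] (all sums mod 11).
  S_0 = Σ v_i r_i = 5·5 + 1·0 + 3·9 + 7·1 + 6·7 = 101 ≡ 2.
  S_1 = Σ v_i α_i r_i = 5·4·5 + 1·8·0 + 3·3·9 + 7·5·1 + 6·10·7 = 636 ≡ 9.
  α_i^2 mod 11 = [5, 9, 9, 3, 1].
  S_2 = Σ v_i α_i^2 r_i = 5·5·5 + 1·9·0 + 3·9·9 + 7·3·1 + 6·1·7 = 431 ≡ 2.
  S = (2, 9, 2) ≠ 0, so r is not a codeword (an error is present).
Step 3: locate the error. For a single error e at position i, S_ℓ = v_i·e·α_i^ℓ, so α_err = S_1/S_0.
  S_0^{−1} = 2^{−1} = 6 (mod 11), so α_err = 9·6 = 54 ≡ 10 = α_5. Error position i = 5.
  Consistency check: S_2/S_1 = 2·5 = 10 ≡ 10 = α_err ✓ (single-error assumption holds).
Step 4: error magnitude e = S_0/v_5 = S_0·∏_{j≠5}(α_5 − α_j) = 2·2 = 4 ≡ 4 (mod 11).
Step 5: correct position 5: c_5 = r_5 − e = 7 − 4 ≡ 3 (mod 11). Hence c = [5, 0, 9, 1, 3].
  Check: interpolating c through the α_i gives m(x) = 10 + 7·x (degree < 2) with m(α_i) = c_i for every i, so c is indeed a codeword.


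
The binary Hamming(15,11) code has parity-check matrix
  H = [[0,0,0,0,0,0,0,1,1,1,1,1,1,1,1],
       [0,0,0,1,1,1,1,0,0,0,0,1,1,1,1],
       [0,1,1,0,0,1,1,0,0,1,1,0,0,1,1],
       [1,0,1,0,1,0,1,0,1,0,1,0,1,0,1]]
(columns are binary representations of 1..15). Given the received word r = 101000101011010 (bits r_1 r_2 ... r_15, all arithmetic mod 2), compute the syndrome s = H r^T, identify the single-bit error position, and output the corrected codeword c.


s = (0, 1, 0, 1)^T, error position = 5, corrected codeword c = 101010101011010

Compute s = H r^T mod 2 one row at a time:
  s_1 = 0 + 1 + 0 + 1 + 1 + 0 + 1 + 0 = 4 ≡ 0 (mod 2).
  s_2 = 0 + 0 + 0 + 1 + 1 + 0 + 1 + 0 = 3 ≡ 1 (mod 2).
  s_3 = 0 + 1 + 0 + 1 + 0 + 1 + 1 + 0 = 4 ≡ 0 (mod 2).
  s_4 = 1 + 1 + 0 + 1 + 1 + 1 + 0 + 0 = 5 ≡ 1 (mod 2).
s = (0, 1, 0, 1)^T — this equals column 5 of H (binary 0101), so error is at position 5.
Correct: flip bit 5 of r = 101000101011010 to get c = 101010101011010.


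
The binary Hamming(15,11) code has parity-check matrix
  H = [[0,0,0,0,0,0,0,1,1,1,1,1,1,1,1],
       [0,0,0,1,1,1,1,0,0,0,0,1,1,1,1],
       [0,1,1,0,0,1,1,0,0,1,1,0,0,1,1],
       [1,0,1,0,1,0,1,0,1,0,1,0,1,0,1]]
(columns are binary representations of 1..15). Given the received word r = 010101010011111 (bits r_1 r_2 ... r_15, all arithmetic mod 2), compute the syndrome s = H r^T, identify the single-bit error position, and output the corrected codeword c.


s = (0, 0, 1, 1)^T, error position = 3, corrected codeword c = 011101010011111

Compute s = H r^T mod 2 one row at a time:
  s_1 = 1 + 0 + 0 + 1 + 1 + 1 + 1 + 1 = 6 ≡ 0 (mod 2).
  s_2 = 1 + 0 + 1 + 0 + 1 + 1 + 1 + 1 = 6 ≡ 0 (mod 2).
  s_3 = 1 + 0 + 1 + 0 + 0 + 1 + 1 + 1 = 5 ≡ 1 (mod 2).
  s_4 = 0 + 0 + 0 + 0 + 0 + 1 + 1 + 1 = 3 ≡ 1 (mod 2).
s = (0, 0, 1, 1)^T — this equals column 3 of H (binary 0011), so error is at position 3.
Correct: flip bit 3 of r = 010101010011111 to get c = 011101010011111.


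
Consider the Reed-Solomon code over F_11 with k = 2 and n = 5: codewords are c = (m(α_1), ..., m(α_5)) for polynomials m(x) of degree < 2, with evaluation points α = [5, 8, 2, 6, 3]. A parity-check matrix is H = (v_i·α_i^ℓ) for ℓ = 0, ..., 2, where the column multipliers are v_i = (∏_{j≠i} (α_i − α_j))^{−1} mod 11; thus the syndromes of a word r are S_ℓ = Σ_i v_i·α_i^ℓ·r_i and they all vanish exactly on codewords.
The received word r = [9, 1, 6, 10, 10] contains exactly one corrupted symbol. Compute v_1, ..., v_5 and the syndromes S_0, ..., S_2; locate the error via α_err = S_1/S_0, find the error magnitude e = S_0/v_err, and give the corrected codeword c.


S = (1, 3, 9), error at position 5, error magnitude e = 3, c = [9, 1, 6, 10, 7].

Step 1: column multipliers v_i = (∏_{j≠i}(α_i − α_j))^{−1} mod 11.
  i = 1 (α = 5): (5−8)(5−2)(5−6)(5−3) = (−3)·3·(−1)·2 = 18 ≡ 7, so v_1 = 7^{−1} = 8 (mod 11).
  i = 2 (α = 8): (8−5)(8−2)(8−6)(8−3) = 3·6·2·5 = 180 ≡ 4, so v_2 = 4^{−1} = 3 (mod 11).
  i = 3 (α = 2): (2−5)(2−8)(2−6)(2−3) = (−3)·(−6)·(−4)·(−1) = 72 ≡ 6, so v_3 = 6^{−1} = 2 (mod 11).
  i = 4 (α = 6): (6−5)(6−8)(6−2)(6−3) = 1·(−2)·4·3 = −24 ≡ 9, so v_4 = 9^{−1} = 5 (mod 11).
  i = 5 (α = 3): (3−5)(3−8)(3−2)(3−6) = (−2)·(−5)·1·(−3) = −30 ≡ 3, so v_5 = 3^{−1} = 4 (mod 11).
  v = [8, 3, 2, 5, 4].
Step 2: syndromes of r = [9, 1, 6, 10, 10] (all sums mod 11).
  S_0 = Σ v_i r_i = 8·9 + 3·1 + 2·6 + 5·10 + 4·10 = 177 ≡ 1.
  S_1 = Σ v_i α_i r_i = 8·5·9 + 3·8·1 + 2·2·6 + 5·6·10 + 4·3·10 = 828 ≡ 3.
  α_i^2 mod 11 = [3, 9, 4, 3, 9].
  S_2 = Σ v_i α_i^2 r_i = 8·3·9 + 3·9·1 + 2·4·6 + 5·3·10 + 4·9·10 = 801 ≡ 9.
  S = (1, 3, 9) ≠ 0, so r is not a codeword (an error is present).
Step 3: locate the error. For a single error e at position i, S_ℓ = v_i·e·α_i^ℓ, so α_err = S_1/S_0.
  S_0^{−1} = 1^{−1} = 1 (mod 11), so α_err = 3·1 = 3 ≡ 3 = α_5. Error position i = 5.
  Consistency check: S_2/S_1 = 9·4 = 36 ≡ 3 = α_err ✓ (single-error assumption holds).
Step 4: error magnitude e = S_0/v_5 = S_0·∏_{j≠5}(α_5 − α_j) = 1·3 = 3 ≡ 3 (mod 11).
Step 5: correct position 5: c_5 = r_5 − e = 10 − 3 ≡ 7 (mod 11). Hence c = [9, 1, 6, 10, 7].
  Check: interpolating c through the α_i gives m(x) = 4 + 1·x (degree < 2) with m(α_i) = c_i for every i, so c is indeed a codeword.


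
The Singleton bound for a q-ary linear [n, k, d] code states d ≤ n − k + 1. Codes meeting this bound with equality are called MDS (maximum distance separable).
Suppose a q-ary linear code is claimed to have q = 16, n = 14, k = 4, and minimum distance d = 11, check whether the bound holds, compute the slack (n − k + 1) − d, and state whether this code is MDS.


Singleton RHS = n − k + 1 = 11, slack = 0, bound satisfied, MDS.

Singleton bound: d ≤ n − k + 1.
Here n = 14, k = 4, so n − k + 1 = 11.
Given d = 11, check d ≤ 11: YES.
Slack = (n − k + 1) − d = 0.
The code is MDS (slack = 0).
Description: the claimed parameters are [14, 4, 11]_16; such a code would be MDS (meets Singleton bound).


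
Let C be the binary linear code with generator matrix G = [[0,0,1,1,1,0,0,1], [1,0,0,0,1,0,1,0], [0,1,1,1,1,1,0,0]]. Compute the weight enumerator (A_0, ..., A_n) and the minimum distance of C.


Weight distribution: A_0 = 1, A_3 = 2, A_4 = 1, A_5 = 2, A_6 = 2. Minimum distance d = 3.

Enumerate all 2^3 = 8 messages m ∈ F_2^3.
For each, compute codeword c = mG in F_2^8, then tally its weight.
  m = 000 → c = 00000000, weight = 0.
  m = 100 → c = 00111001, weight = 4.
  m = 010 → c = 10001010, weight = 3.
  m = 110 → c = 10110011, weight = 5.
  m = 001 → c = 01111100, weight = 5.
  m = 101 → c = 01000101, weight = 3.
  m = 011 → c = 11110110, weight = 6.
  m = 111 → c = 11001111, weight = 6.
Tally weights:
  weight 0: 1 codewords.
  weight 3: 2 codewords.
  weight 4: 1 codewords.
  weight 5: 2 codewords.
  weight 6: 2 codewords.
Minimum distance d = smallest w > 0 with A_w > 0 = 3.
Sanity: Σ A_w = 8 = 2^3 = 8 ✓.


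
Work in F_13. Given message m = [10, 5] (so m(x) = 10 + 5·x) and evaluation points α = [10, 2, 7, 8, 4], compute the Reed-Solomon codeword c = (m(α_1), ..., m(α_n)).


c = [8, 7, 6, 11, 4]

Message polynomial: m(x) = 10 + 5·x (mod 13).
For each evaluation point α_i, compute m(α_i) mod 13:
  α_1 = 10: Horner steps 5 → 8, so m(10) = 8.
  α_2 = 2: Horner steps 5 → 7, so m(2) = 7.
  α_3 = 7: Horner steps 5 → 6, so m(7) = 6.
  α_4 = 8: Horner steps 5 → 11, so m(8) = 11.
  α_5 = 4: Horner steps 5 → 4, so m(4) = 4.
Codeword c = [8, 7, 6, 11, 4] ∈ F_13^5.


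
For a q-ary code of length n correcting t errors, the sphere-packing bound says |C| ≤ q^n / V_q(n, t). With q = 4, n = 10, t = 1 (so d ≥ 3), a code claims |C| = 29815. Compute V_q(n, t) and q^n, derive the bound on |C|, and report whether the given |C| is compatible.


V_q(n, t) = 31, q^n = 1048576, Hamming bound = 33825, |C| = 29815 ≤ bound (satisfied).

Step 1: Compute V_q(n, t) = Σ_{j=0}^1 C(n, j) (q−1)^j.
  j = 0: C(10,0)·(3)^0 = 1·1 = 1.
  j = 1: C(10,1)·(3)^1 = 10·3 = 30.
  V_q(n, t) = 1 + 30 = 31.
Step 2: q^n = 4^10 = 1048576.
Step 3: Hamming bound ⌊q^n / V_q(n,t)⌋ = ⌊1048576/31⌋ = 33825.
Step 4: Compare |C| = 29815 to 33825: satisfied.
The claimed |C| lies below the Hamming bound.


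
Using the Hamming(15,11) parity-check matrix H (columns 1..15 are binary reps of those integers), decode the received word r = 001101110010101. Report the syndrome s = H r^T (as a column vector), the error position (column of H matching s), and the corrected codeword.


s = (0, 1, 1, 1)^T, error position = 7, corrected codeword c = 001101010010101

Compute s = H r^T mod 2 one row at a time:
  s_1 = 1 + 0 + 0 + 1 + 0 + 1 + 0 + 1 = 4 ≡ 0 (mod 2).
  s_2 = 1 + 0 + 1 + 1 + 0 + 1 + 0 + 1 = 5 ≡ 1 (mod 2).
  s_3 = 0 + 1 + 1 + 1 + 0 + 1 + 0 + 1 = 5 ≡ 1 (mod 2).
  s_4 = 0 + 1 + 0 + 1 + 0 + 1 + 1 + 1 = 5 ≡ 1 (mod 2).
s = (0, 1, 1, 1)^T — this equals column 7 of H (binary 0111), so error is at position 7.
Correct: flip bit 7 of r = 001101110010101 to get c = 001101010010101.


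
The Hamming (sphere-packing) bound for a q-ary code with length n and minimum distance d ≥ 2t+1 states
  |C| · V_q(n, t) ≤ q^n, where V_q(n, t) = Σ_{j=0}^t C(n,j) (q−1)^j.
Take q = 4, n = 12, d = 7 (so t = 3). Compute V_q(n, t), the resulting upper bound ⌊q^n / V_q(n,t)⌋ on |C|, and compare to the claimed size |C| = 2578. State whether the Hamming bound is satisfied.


V_q(n, t) = 6571, q^n = 16777216, Hamming bound = 2553, |C| = 2578 > bound (violated).

Step 1: Compute V_q(n, t) = Σ_{j=0}^3 C(n, j) (q−1)^j.
  j = 0: C(12,0)·(3)^0 = 1·1 = 1.
  j = 1: C(12,1)·(3)^1 = 12·3 = 36.
  j = 2: C(12,2)·(3)^2 = 66·9 = 594.
  j = 3: C(12,3)·(3)^3 = 220·27 = 5940.
  V_q(n, t) = 1 + 36 + 594 + 5940 = 6571.
Step 2: q^n = 4^12 = 16777216.
Step 3: Hamming bound ⌊q^n / V_q(n,t)⌋ = ⌊16777216/6571⌋ = 2553.
Step 4: Compare |C| = 2578 to 2553: violated.
The claimed |C| lies above the Hamming bound, so no 4-ary code of length 12 with d ≥ 7 can have 2578 codewords.


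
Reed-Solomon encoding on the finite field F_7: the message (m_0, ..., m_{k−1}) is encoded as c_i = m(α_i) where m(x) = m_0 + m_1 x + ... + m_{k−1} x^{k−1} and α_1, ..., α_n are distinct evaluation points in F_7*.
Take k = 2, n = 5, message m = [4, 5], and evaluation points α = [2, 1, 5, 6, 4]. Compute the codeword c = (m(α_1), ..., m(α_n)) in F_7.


c = [0, 2, 1, 6, 3]

Message polynomial: m(x) = 4 + 5·x (mod 7).
For each evaluation point α_i, compute m(α_i) mod 7:
  α_1 = 2: Horner steps 5 → 0, so m(2) = 0.
  α_2 = 1: Horner steps 5 → 2, so m(1) = 2.
  α_3 = 5: Horner steps 5 → 1, so m(5) = 1.
  α_4 = 6: Horner steps 5 → 6, so m(6) = 6.
  α_5 = 4: Horner steps 5 → 3, so m(4) = 3.
Codeword c = [0, 2, 1, 6, 3] ∈ F_7^5.


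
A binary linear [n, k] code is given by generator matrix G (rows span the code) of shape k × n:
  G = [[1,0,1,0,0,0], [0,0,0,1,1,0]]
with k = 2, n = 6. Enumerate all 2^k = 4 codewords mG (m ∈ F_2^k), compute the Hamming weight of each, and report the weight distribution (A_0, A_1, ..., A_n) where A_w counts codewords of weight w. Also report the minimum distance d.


Weight distribution: A_0 = 1, A_2 = 2, A_4 = 1. Minimum distance d = 2.

Enumerate all 2^2 = 4 messages m ∈ F_2^2.
For each, compute codeword c = mG in F_2^6, then tally its weight.
  m = 00 → c = 000000, weight = 0.
  m = 10 → c = 101000, weight = 2.
  m = 01 → c = 000110, weight = 2.
  m = 11 → c = 101110, weight = 4.
Tally weights:
  weight 0: 1 codewords.
  weight 2: 2 codewords.
  weight 4: 1 codewords.
Minimum distance d = smallest w > 0 with A_w > 0 = 2.
Sanity: Σ A_w = 4 = 2^2 = 4 ✓.


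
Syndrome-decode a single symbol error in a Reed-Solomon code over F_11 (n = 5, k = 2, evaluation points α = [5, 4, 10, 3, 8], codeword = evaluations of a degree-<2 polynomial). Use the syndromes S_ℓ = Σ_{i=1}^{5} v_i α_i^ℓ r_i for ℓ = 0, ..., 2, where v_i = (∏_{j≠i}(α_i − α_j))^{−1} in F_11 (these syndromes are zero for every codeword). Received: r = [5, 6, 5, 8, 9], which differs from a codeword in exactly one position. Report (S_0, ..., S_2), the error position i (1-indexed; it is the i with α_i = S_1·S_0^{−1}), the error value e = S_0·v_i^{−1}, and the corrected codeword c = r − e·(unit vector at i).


S = (7, 2, 10), error at position 1, error magnitude e = 1, c = [4, 6, 5, 8, 9].

Step 1: column multipliers v_i = (∏_{j≠i}(α_i − α_j))^{−1} mod 11.
  i = 1 (α = 5): (5−4)(5−10)(5−3)(5−8) = 1·(−5)·2·(−3) = 30 ≡ 8, so v_1 = 8^{−1} = 7 (mod 11).
  i = 2 (α = 4): (4−5)(4−10)(4−3)(4−8) = (−1)·(−6)·1·(−4) = −24 ≡ 9, so v_2 = 9^{−1} = 5 (mod 11).
  i = 3 (α = 10): (10−5)(10−4)(10−3)(10−8) = 5·6·7·2 = 420 ≡ 2, so v_3 = 2^{−1} = 6 (mod 11).
  i = 4 (α = 3): (3−5)(3−4)(3−10)(3−8) = (−2)·(−1)·(−7)·(−5) = 70 ≡ 4, so v_4 = 4^{−1} = 3 (mod 11).
  i = 5 (α = 8): (8−5)(8−4)(8−10)(8−3) = 3·4·(−2)·5 = −120 ≡ 1, so v_5 = 1^{−1} = 1 (mod 11).
  v = [7, 5, 6, 3, 1].
Step 2: syndromes of r = [5, 6, 5, 8, 9] (all sums mod 11).
  S_0 = Σ v_i r_i = 7·5 + 5·6 + 6·5 + 3·8 + 1·9 = 128 ≡ 7.
  S_1 = Σ v_i α_i r_i = 7·5·5 + 5·4·6 + 6·10·5 + 3·3·8 + 1·8·9 = 739 ≡ 2.
  α_i^2 mod 11 = [3, 5, 1, 9, 9].
  S_2 = Σ v_i α_i^2 r_i = 7·3·5 + 5·5·6 + 6·1·5 + 3·9·8 + 1·9·9 = 582 ≡ 10.
  S = (7, 2, 10) ≠ 0, so r is not a codeword (an error is present).
Step 3: locate the error. For a single error e at position i, S_ℓ = v_i·e·α_i^ℓ, so α_err = S_1/S_0.
  S_0^{−1} = 7^{−1} = 8 (mod 11), so α_err = 2·8 = 16 ≡ 5 = α_1. Error position i = 1.
  Consistency check: S_2/S_1 = 10·6 = 60 ≡ 5 = α_err ✓ (single-error assumption holds).
Step 4: error magnitude e = S_0/v_1 = S_0·∏_{j≠1}(α_1 − α_j) = 7·8 = 56 ≡ 1 (mod 11).
Step 5: correct position 1: c_1 = r_1 − e = 5 − 1 ≡ 4 (mod 11). Hence c = [4, 6, 5, 8, 9].
  Check: interpolating c through the α_i gives m(x) = 3 + 9·x (degree < 2) with m(α_i) = c_i for every i, so c is indeed a codeword.


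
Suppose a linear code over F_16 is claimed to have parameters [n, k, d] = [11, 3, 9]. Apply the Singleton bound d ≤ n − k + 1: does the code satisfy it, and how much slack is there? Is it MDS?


Singleton RHS = n − k + 1 = 9, slack = 0, bound satisfied, MDS.

Singleton bound: d ≤ n − k + 1.
Here n = 11, k = 3, so n − k + 1 = 9.
Given d = 9, check d ≤ 9: YES.
Slack = (n − k + 1) − d = 0.
The code is MDS (slack = 0).
Description: the claimed parameters are [11, 3, 9]_16; such a code would be MDS (meets Singleton bound).


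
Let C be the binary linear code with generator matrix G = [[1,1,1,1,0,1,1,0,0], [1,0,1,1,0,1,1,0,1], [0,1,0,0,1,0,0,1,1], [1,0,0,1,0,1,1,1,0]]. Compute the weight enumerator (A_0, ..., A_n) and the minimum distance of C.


Weight distribution: A_0 = 1, A_2 = 2, A_3 = 4, A_4 = 1, A_5 = 2, A_6 = 2, A_7 = 2, A_8 = 2. Minimum distance d = 2.

Enumerate all 2^4 = 16 messages m ∈ F_2^4.
For each, compute codeword c = mG in F_2^9, then tally its weight.
  m = 0000 → c = 000000000, weight = 0.
  m = 1000 → c = 111101100, weight = 6.
  m = 0100 → c = 101101101, weight = 6.
  m = 1100 → c = 010000001, weight = 2.
  m = 0010 → c = 010010011, weight = 4.
  m = 1010 → c = 101111111, weight = 8.
  m = 0110 → c = 111111110, weight = 8.
  m = 1110 → c = 000010010, weight = 2.
  m = 0001 → c = 100101110, weight = 5.
  m = 1001 → c = 011000010, weight = 3.
  m = 0101 → c = 001000011, weight = 3.
  m = 1101 → c = 110101111, weight = 7.
  m = 0011 → c = 110111101, weight = 7.
  m = 1011 → c = 001010001, weight = 3.
  m = 0111 → c = 011010000, weight = 3.
  m = 1111 → c = 100111100, weight = 5.
Tally weights:
  weight 0: 1 codewords.
  weight 2: 2 codewords.
  weight 3: 4 codewords.
  weight 4: 1 codewords.
  weight 5: 2 codewords.
  weight 6: 2 codewords.
  weight 7: 2 codewords.
  weight 8: 2 codewords.
Minimum distance d = smallest w > 0 with A_w > 0 = 2.
Sanity: Σ A_w = 16 = 2^4 = 16 ✓.


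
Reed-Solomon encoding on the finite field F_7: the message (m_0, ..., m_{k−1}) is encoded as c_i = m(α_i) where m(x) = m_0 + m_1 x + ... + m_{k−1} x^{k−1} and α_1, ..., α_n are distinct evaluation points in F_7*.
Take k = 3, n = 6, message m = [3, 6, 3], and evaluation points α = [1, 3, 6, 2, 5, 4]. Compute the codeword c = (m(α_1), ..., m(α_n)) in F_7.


c = [5, 6, 0, 6, 3, 5]

Message polynomial: m(x) = 3 + 6·x + 3·x^2 (mod 7).
For each evaluation point α_i, compute m(α_i) mod 7:
  α_1 = 1: Horner steps 3 → 2 → 5, so m(1) = 5.
  α_2 = 3: Horner steps 3 → 1 → 6, so m(3) = 6.
  α_3 = 6: Horner steps 3 → 3 → 0, so m(6) = 0.
  α_4 = 2: Horner steps 3 → 5 → 6, so m(2) = 6.
  α_5 = 5: Horner steps 3 → 0 → 3, so m(5) = 3.
  α_6 = 4: Horner steps 3 → 4 → 5, so m(4) = 5.
Codeword c = [5, 6, 0, 6, 3, 5] ∈ F_7^6.


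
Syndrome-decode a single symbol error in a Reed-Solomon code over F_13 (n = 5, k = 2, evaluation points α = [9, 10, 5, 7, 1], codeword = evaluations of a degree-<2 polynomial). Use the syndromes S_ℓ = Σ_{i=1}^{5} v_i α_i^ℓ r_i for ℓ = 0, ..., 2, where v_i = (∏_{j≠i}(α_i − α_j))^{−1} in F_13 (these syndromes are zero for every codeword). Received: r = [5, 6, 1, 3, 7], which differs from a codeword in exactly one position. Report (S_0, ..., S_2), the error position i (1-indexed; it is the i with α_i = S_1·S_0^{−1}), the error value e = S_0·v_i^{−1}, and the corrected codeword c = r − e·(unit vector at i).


S = (3, 3, 3), error at position 5, error magnitude e = 10, c = [5, 6, 1, 3, 10].

Step 1: column multipliers v_i = (∏_{j≠i}(α_i − α_j))^{−1} mod 13.
  i = 1 (α = 9): (9−10)(9−5)(9−7)(9−1) = (−1)·4·2·8 = −64 ≡ 1, so v_1 = 1^{−1} = 1 (mod 13).
  i = 2 (α = 10): (10−9)(10−5)(10−7)(10−1) = 1·5·3·9 = 135 ≡ 5, so v_2 = 5^{−1} = 8 (mod 13).
  i = 3 (α = 5): (5−9)(5−10)(5−7)(5−1) = (−4)·(−5)·(−2)·4 = −160 ≡ 9, so v_3 = 9^{−1} = 3 (mod 13).
  i = 4 (α = 7): (7−9)(7−10)(7−5)(7−1) = (−2)·(−3)·2·6 = 72 ≡ 7, so v_4 = 7^{−1} = 2 (mod 13).
  i = 5 (α = 1): (1−9)(1−10)(1−5)(1−7) = (−8)·(−9)·(−4)·(−6) = 1728 ≡ 12, so v_5 = 12^{−1} = 12 (mod 13).
  v = [1, 8, 3, 2, 12].
Step 2: syndromes of r = [5, 6, 1, 3, 7] (all sums mod 13).
  S_0 = Σ v_i r_i = 1·5 + 8·6 + 3·1 + 2·3 + 12·7 = 146 ≡ 3.
  S_1 = Σ v_i α_i r_i = 1·9·5 + 8·10·6 + 3·5·1 + 2·7·3 + 12·1·7 = 666 ≡ 3.
  α_i^2 mod 13 = [3, 9, 12, 10, 1].
  S_2 = Σ v_i α_i^2 r_i = 1·3·5 + 8·9·6 + 3·12·1 + 2·10·3 + 12·1·7 = 627 ≡ 3.
  S = (3, 3, 3) ≠ 0, so r is not a codeword (an error is present).
Step 3: locate the error. For a single error e at position i, S_ℓ = v_i·e·α_i^ℓ, so α_err = S_1/S_0.
  S_0^{−1} = 3^{−1} = 9 (mod 13), so α_err = 3·9 = 27 ≡ 1 = α_5. Error position i = 5.
  Consistency check: S_2/S_1 = 3·9 = 27 ≡ 1 = α_err ✓ (single-error assumption holds).
Step 4: error magnitude e = S_0/v_5 = S_0·∏_{j≠5}(α_5 − α_j) = 3·12 = 36 ≡ 10 (mod 13).
Step 5: correct position 5: c_5 = r_5 − e = 7 − 10 ≡ 10 (mod 13). Hence c = [5, 6, 1, 3, 10].
  Check: interpolating c through the α_i gives m(x) = 9 + 1·x (degree < 2) with m(α_i) = c_i for every i, so c is indeed a codeword.


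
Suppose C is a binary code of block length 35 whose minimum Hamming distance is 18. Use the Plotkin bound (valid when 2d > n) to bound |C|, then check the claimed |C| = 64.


Plotkin bound M ≤ 36; given |C| = 64 > bound (violated).

Check applicability: 2d = 36, n = 35.
2d − n = 1 > 0, so Plotkin applies.
Compute d/(2d−n) = 18/1 ≈ 18.0000.
⌊d/(2d−n)⌋ = 18.
Plotkin bound: M ≤ 2·18 = 36.
Given |C| = 64, check: VIOLATED.
This |C| is above the Plotkin bound, so no binary code with n = 35, d = 18 and 64 codewords exists.


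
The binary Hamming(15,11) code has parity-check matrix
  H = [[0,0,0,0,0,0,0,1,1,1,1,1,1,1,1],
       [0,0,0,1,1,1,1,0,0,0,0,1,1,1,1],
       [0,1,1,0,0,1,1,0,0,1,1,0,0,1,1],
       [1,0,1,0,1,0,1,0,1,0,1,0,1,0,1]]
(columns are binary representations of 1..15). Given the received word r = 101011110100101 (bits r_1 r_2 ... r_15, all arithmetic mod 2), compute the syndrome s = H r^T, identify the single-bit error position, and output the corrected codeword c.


s = (0, 1, 1, 0)^T, error position = 6, corrected codeword c = 101010110100101

Compute s = H r^T mod 2 one row at a time:
  s_1 = 1 + 0 + 1 + 0 + 0 + 1 + 0 + 1 = 4 ≡ 0 (mod 2).
  s_2 = 0 + 1 + 1 + 1 + 0 + 1 + 0 + 1 = 5 ≡ 1 (mod 2).
  s_3 = 0 + 1 + 1 + 1 + 1 + 0 + 0 + 1 = 5 ≡ 1 (mod 2).
  s_4 = 1 + 1 + 1 + 1 + 0 + 0 + 1 + 1 = 6 ≡ 0 (mod 2).
s = (0, 1, 1, 0)^T — this equals column 6 of H (binary 0110), so error is at position 6.
Correct: flip bit 6 of r = 101011110100101 to get c = 101010110100101.


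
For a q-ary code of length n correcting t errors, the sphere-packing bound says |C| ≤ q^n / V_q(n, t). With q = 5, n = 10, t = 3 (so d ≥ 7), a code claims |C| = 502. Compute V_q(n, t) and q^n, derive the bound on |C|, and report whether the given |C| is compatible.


V_q(n, t) = 8441, q^n = 9765625, Hamming bound = 1156, |C| = 502 ≤ bound (satisfied).

Step 1: Compute V_q(n, t) = Σ_{j=0}^3 C(n, j) (q−1)^j.
  j = 0: C(10,0)·(4)^0 = 1·1 = 1.
  j = 1: C(10,1)·(4)^1 = 10·4 = 40.
  j = 2: C(10,2)·(4)^2 = 45·16 = 720.
  j = 3: C(10,3)·(4)^3 = 120·64 = 7680.
  V_q(n, t) = 1 + 40 + 720 + 7680 = 8441.
Step 2: q^n = 5^10 = 9765625.
Step 3: Hamming bound ⌊q^n / V_q(n,t)⌋ = ⌊9765625/8441⌋ = 1156.
Step 4: Compare |C| = 502 to 1156: satisfied.
The claimed |C| lies below the Hamming bound.
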